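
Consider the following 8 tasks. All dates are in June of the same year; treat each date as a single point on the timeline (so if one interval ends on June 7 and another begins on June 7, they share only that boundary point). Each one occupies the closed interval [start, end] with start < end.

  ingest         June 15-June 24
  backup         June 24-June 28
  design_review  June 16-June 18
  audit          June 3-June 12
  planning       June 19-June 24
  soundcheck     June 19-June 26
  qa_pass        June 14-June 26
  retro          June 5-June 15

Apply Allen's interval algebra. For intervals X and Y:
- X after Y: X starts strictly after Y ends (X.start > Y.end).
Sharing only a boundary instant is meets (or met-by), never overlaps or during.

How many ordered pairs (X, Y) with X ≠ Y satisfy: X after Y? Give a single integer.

Checking all 56 ordered pairs for relation 'after'; matching pairs in alphabetical order:
(backup, audit): backup after audit ✓
(backup, design_review): backup after design_review ✓
(backup, retro): backup after retro ✓
(design_review, audit): design_review after audit ✓
(design_review, retro): design_review after retro ✓
(ingest, audit): ingest after audit ✓
(planning, audit): planning after audit ✓
(planning, design_review): planning after design_review ✓
(planning, retro): planning after retro ✓
(qa_pass, audit): qa_pass after audit ✓
(soundcheck, audit): soundcheck after audit ✓
(soundcheck, design_review): soundcheck after design_review ✓
(soundcheck, retro): soundcheck after retro ✓
Count: 13.

13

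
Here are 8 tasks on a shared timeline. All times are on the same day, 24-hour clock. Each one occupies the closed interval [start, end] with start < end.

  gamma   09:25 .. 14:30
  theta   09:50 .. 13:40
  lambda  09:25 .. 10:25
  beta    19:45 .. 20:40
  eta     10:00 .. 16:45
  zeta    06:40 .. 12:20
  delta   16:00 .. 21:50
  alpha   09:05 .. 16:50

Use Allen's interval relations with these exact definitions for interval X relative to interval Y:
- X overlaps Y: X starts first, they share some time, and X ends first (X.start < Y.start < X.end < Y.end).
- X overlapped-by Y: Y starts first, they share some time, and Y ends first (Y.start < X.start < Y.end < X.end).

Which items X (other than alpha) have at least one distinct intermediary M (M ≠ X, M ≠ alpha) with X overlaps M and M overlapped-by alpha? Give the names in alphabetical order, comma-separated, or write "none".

eta

Target alpha = [09:05, 16:50].
Intermediaries M with M overlapped-by alpha: delta.
Via delta — items with X overlaps delta: eta.
Union: eta.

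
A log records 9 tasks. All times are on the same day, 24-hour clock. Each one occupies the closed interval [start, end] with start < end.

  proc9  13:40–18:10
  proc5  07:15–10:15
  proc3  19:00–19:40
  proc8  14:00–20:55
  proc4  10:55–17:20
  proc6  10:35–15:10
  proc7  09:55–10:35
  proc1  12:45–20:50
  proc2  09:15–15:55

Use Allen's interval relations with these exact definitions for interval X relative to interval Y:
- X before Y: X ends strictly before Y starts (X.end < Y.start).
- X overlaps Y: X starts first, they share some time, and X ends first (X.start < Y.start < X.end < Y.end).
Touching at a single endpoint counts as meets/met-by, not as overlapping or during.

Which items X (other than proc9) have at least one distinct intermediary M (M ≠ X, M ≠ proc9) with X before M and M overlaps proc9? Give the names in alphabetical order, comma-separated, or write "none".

proc5, proc7

Target proc9 = [13:40, 18:10].
Intermediaries M with M overlaps proc9: proc2, proc4, proc6.
Via proc2 — items with X before proc2: none.
Via proc4 — items with X before proc4: proc5, proc7.
Via proc6 — items with X before proc6: proc5.
Union: proc5, proc7.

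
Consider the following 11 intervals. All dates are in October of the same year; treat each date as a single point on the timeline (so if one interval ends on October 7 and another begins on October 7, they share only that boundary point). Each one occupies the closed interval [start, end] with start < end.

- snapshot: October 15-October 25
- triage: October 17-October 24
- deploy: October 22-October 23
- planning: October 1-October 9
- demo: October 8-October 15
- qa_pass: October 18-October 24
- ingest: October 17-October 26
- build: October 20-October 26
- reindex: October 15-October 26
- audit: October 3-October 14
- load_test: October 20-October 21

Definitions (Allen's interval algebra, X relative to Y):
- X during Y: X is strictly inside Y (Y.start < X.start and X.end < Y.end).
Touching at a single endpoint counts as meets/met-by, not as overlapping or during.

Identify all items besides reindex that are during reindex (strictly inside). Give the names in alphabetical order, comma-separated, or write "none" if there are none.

deploy, load_test, qa_pass, triage

Target reindex = [October 15, October 26].
audit [October 3, October 14] → before → no.
build [October 20, October 26] → finishes → no.
demo [October 8, October 15] → meets → no.
deploy [October 22, October 23] → during → yes.
ingest [October 17, October 26] → finishes → no.
load_test [October 20, October 21] → during → yes.
planning [October 1, October 9] → before → no.
qa_pass [October 18, October 24] → during → yes.
snapshot [October 15, October 25] → starts → no.
triage [October 17, October 24] → during → yes.
Result: deploy, load_test, qa_pass, triage.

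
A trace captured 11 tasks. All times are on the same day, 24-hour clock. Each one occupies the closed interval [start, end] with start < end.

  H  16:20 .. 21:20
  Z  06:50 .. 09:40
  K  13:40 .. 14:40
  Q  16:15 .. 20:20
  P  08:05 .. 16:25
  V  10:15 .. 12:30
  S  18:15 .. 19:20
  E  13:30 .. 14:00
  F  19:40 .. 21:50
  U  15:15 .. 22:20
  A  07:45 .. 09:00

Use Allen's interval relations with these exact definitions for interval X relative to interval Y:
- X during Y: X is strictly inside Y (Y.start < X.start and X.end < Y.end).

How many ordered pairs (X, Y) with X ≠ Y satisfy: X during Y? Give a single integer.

Checking all 110 ordered pairs for relation 'during'; matching pairs in alphabetical order:
(A, Z): A during Z ✓
(E, P): E during P ✓
(F, U): F during U ✓
(H, U): H during U ✓
(K, P): K during P ✓
(Q, U): Q during U ✓
(S, H): S during H ✓
(S, Q): S during Q ✓
(S, U): S during U ✓
(V, P): V during P ✓
Count: 10.

10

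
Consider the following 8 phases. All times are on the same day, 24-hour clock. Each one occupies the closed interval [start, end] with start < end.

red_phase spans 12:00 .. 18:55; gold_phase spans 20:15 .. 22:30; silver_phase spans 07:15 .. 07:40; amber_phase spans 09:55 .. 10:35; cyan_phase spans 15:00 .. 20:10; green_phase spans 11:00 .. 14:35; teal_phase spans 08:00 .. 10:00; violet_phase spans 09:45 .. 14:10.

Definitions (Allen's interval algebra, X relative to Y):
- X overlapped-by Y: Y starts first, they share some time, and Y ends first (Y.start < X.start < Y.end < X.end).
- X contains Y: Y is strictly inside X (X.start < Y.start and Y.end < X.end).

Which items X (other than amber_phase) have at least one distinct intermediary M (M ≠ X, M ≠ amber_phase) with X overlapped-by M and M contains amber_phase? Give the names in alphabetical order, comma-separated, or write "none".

green_phase, red_phase

Target amber_phase = [09:55, 10:35].
Intermediaries M with M contains amber_phase: violet_phase.
Via violet_phase — items with X overlapped-by violet_phase: green_phase, red_phase.
Union: green_phase, red_phase.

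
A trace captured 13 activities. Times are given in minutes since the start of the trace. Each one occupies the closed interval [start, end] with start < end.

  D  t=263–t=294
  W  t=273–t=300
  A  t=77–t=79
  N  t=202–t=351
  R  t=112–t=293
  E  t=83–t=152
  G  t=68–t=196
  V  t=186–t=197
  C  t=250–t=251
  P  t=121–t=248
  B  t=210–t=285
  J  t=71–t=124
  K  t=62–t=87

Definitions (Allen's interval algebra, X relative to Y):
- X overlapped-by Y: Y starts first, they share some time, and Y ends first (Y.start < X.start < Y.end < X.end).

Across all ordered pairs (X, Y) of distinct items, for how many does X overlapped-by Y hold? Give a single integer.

Checking all 156 ordered pairs for relation 'overlapped-by'; matching pairs in alphabetical order:
(B, P): B overlapped-by P ✓
(D, B): D overlapped-by B ✓
(D, R): D overlapped-by R ✓
(E, J): E overlapped-by J ✓
(E, K): E overlapped-by K ✓
(G, K): G overlapped-by K ✓
(J, K): J overlapped-by K ✓
(N, P): N overlapped-by P ✓
(N, R): N overlapped-by R ✓
(P, E): P overlapped-by E ✓
(P, G): P overlapped-by G ✓
(P, J): P overlapped-by J ✓
(R, E): R overlapped-by E ✓
(R, G): R overlapped-by G ✓
(R, J): R overlapped-by J ✓
(V, G): V overlapped-by G ✓
(W, B): W overlapped-by B ✓
(W, D): W overlapped-by D ✓
(W, R): W overlapped-by R ✓
Count: 19.

19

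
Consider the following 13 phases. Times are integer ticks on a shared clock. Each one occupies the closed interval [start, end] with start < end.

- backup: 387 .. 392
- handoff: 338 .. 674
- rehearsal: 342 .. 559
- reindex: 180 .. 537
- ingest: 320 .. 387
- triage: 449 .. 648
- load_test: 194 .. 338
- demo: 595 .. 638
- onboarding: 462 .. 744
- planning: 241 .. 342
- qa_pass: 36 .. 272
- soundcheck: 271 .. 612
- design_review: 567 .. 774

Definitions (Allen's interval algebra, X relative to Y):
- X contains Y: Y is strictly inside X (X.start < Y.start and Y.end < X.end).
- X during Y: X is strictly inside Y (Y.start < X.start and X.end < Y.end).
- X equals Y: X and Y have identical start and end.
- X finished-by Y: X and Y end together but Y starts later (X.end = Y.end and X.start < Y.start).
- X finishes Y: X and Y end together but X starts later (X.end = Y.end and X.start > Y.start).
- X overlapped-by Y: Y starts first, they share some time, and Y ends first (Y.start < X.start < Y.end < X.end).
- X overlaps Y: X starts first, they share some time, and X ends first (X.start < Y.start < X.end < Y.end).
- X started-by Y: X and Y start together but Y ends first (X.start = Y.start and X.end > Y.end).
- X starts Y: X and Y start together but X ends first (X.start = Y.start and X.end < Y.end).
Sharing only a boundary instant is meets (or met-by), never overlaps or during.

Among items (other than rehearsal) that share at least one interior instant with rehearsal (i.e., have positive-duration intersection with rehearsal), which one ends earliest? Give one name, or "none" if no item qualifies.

ingest

Target rehearsal = [342, 559].
backup [387, 392] → during → candidate.
demo [595, 638] → after → excluded.
design_review [567, 774] → after → excluded.
handoff [338, 674] → contains → candidate.
ingest [320, 387] → overlaps → candidate.
load_test [194, 338] → before → excluded.
onboarding [462, 744] → overlapped-by → candidate.
planning [241, 342] → meets → excluded.
qa_pass [36, 272] → before → excluded.
reindex [180, 537] → overlaps → candidate.
soundcheck [271, 612] → contains → candidate.
triage [449, 648] → overlapped-by → candidate.
Among candidates, earliest end is 387 → ingest.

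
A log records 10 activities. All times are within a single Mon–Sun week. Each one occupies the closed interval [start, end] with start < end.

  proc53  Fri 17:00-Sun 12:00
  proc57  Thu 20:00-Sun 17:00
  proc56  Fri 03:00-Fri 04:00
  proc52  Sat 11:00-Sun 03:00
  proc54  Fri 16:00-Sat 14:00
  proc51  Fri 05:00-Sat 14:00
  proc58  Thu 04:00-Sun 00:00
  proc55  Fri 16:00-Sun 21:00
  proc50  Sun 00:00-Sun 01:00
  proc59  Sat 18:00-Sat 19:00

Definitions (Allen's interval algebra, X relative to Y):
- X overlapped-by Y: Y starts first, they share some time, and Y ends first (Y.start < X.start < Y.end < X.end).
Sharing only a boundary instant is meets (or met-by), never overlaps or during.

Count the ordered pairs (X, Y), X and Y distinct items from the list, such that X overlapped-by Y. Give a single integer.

10

Checking all 90 ordered pairs for relation 'overlapped-by'; matching pairs in alphabetical order:
(proc52, proc51): proc52 overlapped-by proc51 ✓
(proc52, proc54): proc52 overlapped-by proc54 ✓
(proc52, proc58): proc52 overlapped-by proc58 ✓
(proc53, proc51): proc53 overlapped-by proc51 ✓
(proc53, proc54): proc53 overlapped-by proc54 ✓
(proc53, proc58): proc53 overlapped-by proc58 ✓
(proc55, proc51): proc55 overlapped-by proc51 ✓
(proc55, proc57): proc55 overlapped-by proc57 ✓
(proc55, proc58): proc55 overlapped-by proc58 ✓
(proc57, proc58): proc57 overlapped-by proc58 ✓
Count: 10.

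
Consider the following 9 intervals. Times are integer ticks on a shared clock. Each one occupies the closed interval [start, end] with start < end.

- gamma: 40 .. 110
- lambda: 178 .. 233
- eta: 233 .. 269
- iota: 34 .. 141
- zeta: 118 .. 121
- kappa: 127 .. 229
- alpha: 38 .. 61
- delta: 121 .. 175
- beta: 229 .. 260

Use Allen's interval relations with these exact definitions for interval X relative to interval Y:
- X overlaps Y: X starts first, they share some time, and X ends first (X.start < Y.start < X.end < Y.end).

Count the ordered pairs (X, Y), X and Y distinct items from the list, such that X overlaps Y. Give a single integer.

Checking all 72 ordered pairs for relation 'overlaps'; matching pairs in alphabetical order:
(alpha, gamma): alpha overlaps gamma ✓
(beta, eta): beta overlaps eta ✓
(delta, kappa): delta overlaps kappa ✓
(iota, delta): iota overlaps delta ✓
(iota, kappa): iota overlaps kappa ✓
(kappa, lambda): kappa overlaps lambda ✓
(lambda, beta): lambda overlaps beta ✓
Count: 7.

7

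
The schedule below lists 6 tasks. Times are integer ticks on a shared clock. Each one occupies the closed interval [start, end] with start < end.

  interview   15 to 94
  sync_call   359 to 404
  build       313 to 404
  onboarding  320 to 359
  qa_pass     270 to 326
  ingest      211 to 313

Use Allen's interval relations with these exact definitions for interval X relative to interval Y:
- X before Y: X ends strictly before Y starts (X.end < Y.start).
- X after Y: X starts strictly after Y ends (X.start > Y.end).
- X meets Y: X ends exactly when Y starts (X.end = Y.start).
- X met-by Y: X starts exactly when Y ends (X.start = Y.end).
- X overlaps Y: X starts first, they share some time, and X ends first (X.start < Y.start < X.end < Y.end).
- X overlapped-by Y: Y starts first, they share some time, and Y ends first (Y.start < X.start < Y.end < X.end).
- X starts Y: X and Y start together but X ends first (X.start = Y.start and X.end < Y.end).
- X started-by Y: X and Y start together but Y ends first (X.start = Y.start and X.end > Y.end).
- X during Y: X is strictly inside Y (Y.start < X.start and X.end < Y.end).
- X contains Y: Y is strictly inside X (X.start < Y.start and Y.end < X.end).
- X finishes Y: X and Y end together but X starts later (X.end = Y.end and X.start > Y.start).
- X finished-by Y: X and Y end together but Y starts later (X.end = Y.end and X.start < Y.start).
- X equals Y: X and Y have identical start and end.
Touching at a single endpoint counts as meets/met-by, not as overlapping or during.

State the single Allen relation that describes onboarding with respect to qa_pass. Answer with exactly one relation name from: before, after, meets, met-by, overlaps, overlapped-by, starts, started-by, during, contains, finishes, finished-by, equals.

overlapped-by

onboarding = [320, 359]; qa_pass = [270, 326].
Compare endpoints: onboarding.start > qa_pass.start, onboarding.start < qa_pass.end, onboarding.end > qa_pass.start, onboarding.end > qa_pass.end.
That pattern is 'overlapped-by'.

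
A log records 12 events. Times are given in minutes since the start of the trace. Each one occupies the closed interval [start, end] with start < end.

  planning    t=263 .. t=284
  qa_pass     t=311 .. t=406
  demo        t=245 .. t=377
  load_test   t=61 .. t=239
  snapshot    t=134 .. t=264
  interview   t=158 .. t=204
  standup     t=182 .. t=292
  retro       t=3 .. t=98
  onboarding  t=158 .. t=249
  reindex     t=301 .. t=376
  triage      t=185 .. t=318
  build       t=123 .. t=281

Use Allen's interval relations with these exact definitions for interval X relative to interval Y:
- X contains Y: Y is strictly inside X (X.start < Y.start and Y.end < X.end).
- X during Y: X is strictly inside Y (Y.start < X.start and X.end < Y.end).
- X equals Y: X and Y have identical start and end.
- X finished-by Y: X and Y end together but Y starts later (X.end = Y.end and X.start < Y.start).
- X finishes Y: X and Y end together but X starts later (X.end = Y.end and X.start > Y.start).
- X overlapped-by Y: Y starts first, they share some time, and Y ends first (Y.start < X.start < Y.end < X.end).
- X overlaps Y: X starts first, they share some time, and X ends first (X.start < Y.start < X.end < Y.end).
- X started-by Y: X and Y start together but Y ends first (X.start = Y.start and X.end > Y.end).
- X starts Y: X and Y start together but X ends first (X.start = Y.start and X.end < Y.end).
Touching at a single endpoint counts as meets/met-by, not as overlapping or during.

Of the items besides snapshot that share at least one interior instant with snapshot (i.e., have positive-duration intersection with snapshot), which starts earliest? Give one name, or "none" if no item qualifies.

Target snapshot = [t=134, t=264].
build [t=123, t=281] → contains → candidate.
demo [t=245, t=377] → overlapped-by → candidate.
interview [t=158, t=204] → during → candidate.
load_test [t=61, t=239] → overlaps → candidate.
onboarding [t=158, t=249] → during → candidate.
planning [t=263, t=284] → overlapped-by → candidate.
qa_pass [t=311, t=406] → after → excluded.
reindex [t=301, t=376] → after → excluded.
retro [t=3, t=98] → before → excluded.
standup [t=182, t=292] → overlapped-by → candidate.
triage [t=185, t=318] → overlapped-by → candidate.
Among candidates, earliest start is t=61 → load_test.

load_test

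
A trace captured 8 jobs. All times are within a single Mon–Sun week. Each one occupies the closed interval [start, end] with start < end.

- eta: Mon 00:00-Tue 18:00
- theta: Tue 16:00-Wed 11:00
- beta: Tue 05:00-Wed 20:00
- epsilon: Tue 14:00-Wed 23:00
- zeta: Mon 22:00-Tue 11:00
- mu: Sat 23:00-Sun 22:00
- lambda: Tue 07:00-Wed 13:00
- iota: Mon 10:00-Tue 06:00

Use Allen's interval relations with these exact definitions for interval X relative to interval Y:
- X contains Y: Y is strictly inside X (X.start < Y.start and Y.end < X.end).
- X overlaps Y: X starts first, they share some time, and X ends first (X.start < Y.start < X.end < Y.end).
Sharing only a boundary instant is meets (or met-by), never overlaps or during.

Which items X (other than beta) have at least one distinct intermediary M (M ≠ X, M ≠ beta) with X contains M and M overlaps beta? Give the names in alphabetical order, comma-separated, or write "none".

eta

Target beta = [Tue 05:00, Wed 20:00].
Intermediaries M with M overlaps beta: eta, iota, zeta.
Via eta — items with X contains eta: none.
Via iota — items with X contains iota: eta.
Via zeta — items with X contains zeta: eta.
Union: eta.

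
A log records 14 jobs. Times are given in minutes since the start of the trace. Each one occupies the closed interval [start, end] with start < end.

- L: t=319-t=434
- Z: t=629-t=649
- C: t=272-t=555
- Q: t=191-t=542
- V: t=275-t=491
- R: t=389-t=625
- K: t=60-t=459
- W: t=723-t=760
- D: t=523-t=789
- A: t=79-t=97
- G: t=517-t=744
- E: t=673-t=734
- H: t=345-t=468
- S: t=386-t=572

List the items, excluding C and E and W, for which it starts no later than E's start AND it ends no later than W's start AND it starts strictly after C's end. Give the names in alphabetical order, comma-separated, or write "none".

Conditions: its start is no later than E's start (X.start <= t=673) AND its end is no later than W's start (X.end <= t=723) AND its start is strictly after C's end (X.start > t=555).
A: start t=79 <= t=673? ✓; end t=97 <= t=723? ✓; start t=79 > t=555? ✗ → no.
D: start t=523 <= t=673? ✓; end t=789 <= t=723? ✗; start t=523 > t=555? ✗ → no.
G: start t=517 <= t=673? ✓; end t=744 <= t=723? ✗; start t=517 > t=555? ✗ → no.
H: start t=345 <= t=673? ✓; end t=468 <= t=723? ✓; start t=345 > t=555? ✗ → no.
K: start t=60 <= t=673? ✓; end t=459 <= t=723? ✓; start t=60 > t=555? ✗ → no.
L: start t=319 <= t=673? ✓; end t=434 <= t=723? ✓; start t=319 > t=555? ✗ → no.
Q: start t=191 <= t=673? ✓; end t=542 <= t=723? ✓; start t=191 > t=555? ✗ → no.
R: start t=389 <= t=673? ✓; end t=625 <= t=723? ✓; start t=389 > t=555? ✗ → no.
S: start t=386 <= t=673? ✓; end t=572 <= t=723? ✓; start t=386 > t=555? ✗ → no.
V: start t=275 <= t=673? ✓; end t=491 <= t=723? ✓; start t=275 > t=555? ✗ → no.
Z: start t=629 <= t=673? ✓; end t=649 <= t=723? ✓; start t=629 > t=555? ✓ → yes.
Result: Z.

Z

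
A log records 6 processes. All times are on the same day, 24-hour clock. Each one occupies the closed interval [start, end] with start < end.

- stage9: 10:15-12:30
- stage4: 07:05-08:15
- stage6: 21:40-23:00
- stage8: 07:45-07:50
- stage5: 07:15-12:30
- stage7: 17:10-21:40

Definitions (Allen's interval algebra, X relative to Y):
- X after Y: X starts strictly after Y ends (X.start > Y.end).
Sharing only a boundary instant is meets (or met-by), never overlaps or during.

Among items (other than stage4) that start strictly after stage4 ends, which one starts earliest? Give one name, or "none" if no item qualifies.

Target stage4 = [07:05, 08:15].
stage5 [07:15, 12:30] → overlapped-by → excluded.
stage6 [21:40, 23:00] → after → candidate.
stage7 [17:10, 21:40] → after → candidate.
stage8 [07:45, 07:50] → during → excluded.
stage9 [10:15, 12:30] → after → candidate.
Among candidates, earliest start is 10:15 → stage9.

stage9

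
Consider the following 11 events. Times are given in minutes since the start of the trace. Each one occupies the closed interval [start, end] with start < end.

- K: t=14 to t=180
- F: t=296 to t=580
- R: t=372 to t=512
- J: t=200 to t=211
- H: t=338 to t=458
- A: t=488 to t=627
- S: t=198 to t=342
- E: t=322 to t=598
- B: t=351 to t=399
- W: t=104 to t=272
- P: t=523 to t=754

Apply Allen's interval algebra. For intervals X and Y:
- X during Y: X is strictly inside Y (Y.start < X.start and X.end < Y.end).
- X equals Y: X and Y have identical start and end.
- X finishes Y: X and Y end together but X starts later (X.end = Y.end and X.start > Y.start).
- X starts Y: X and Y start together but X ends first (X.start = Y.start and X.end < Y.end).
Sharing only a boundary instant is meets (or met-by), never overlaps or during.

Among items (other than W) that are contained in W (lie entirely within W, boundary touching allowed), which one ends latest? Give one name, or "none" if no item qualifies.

J

Target W = [t=104, t=272].
A [t=488, t=627] → after → excluded.
B [t=351, t=399] → after → excluded.
E [t=322, t=598] → after → excluded.
F [t=296, t=580] → after → excluded.
H [t=338, t=458] → after → excluded.
J [t=200, t=211] → during → candidate.
K [t=14, t=180] → overlaps → excluded.
P [t=523, t=754] → after → excluded.
R [t=372, t=512] → after → excluded.
S [t=198, t=342] → overlapped-by → excluded.
Among candidates, latest end is t=211 → J.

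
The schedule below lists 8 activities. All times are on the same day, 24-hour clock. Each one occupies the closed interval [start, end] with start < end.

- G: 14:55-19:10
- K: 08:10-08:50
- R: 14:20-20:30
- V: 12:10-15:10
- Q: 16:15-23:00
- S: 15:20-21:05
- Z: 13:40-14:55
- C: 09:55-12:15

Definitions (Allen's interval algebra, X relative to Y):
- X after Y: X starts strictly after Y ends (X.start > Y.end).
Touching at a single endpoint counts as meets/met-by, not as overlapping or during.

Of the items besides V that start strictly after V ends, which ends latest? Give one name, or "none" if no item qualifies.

Target V = [12:10, 15:10].
C [09:55, 12:15] → overlaps → excluded.
G [14:55, 19:10] → overlapped-by → excluded.
K [08:10, 08:50] → before → excluded.
Q [16:15, 23:00] → after → candidate.
R [14:20, 20:30] → overlapped-by → excluded.
S [15:20, 21:05] → after → candidate.
Z [13:40, 14:55] → during → excluded.
Among candidates, latest end is 23:00 → Q.

Q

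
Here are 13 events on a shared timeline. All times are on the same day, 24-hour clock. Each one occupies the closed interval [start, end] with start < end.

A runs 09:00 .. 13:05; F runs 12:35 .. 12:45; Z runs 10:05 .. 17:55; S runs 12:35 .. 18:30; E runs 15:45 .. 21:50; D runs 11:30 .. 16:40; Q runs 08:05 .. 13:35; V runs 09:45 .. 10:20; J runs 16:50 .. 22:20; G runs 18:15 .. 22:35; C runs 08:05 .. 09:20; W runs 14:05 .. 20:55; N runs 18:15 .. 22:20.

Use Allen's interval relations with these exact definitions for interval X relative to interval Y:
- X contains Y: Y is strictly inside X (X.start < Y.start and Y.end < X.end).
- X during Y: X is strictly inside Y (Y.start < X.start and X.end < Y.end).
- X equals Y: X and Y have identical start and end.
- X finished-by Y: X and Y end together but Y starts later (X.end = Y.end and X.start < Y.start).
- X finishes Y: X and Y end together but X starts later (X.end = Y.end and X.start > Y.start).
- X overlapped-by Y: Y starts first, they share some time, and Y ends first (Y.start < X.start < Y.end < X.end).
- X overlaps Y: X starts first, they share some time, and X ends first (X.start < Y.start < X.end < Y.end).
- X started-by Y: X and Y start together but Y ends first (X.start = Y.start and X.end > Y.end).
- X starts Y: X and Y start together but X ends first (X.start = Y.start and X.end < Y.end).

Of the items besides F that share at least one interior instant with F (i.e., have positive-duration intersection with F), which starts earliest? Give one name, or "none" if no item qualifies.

Q

Target F = [12:35, 12:45].
A [09:00, 13:05] → contains → candidate.
C [08:05, 09:20] → before → excluded.
D [11:30, 16:40] → contains → candidate.
E [15:45, 21:50] → after → excluded.
G [18:15, 22:35] → after → excluded.
J [16:50, 22:20] → after → excluded.
N [18:15, 22:20] → after → excluded.
Q [08:05, 13:35] → contains → candidate.
S [12:35, 18:30] → started-by → candidate.
V [09:45, 10:20] → before → excluded.
W [14:05, 20:55] → after → excluded.
Z [10:05, 17:55] → contains → candidate.
Among candidates, earliest start is 08:05 → Q.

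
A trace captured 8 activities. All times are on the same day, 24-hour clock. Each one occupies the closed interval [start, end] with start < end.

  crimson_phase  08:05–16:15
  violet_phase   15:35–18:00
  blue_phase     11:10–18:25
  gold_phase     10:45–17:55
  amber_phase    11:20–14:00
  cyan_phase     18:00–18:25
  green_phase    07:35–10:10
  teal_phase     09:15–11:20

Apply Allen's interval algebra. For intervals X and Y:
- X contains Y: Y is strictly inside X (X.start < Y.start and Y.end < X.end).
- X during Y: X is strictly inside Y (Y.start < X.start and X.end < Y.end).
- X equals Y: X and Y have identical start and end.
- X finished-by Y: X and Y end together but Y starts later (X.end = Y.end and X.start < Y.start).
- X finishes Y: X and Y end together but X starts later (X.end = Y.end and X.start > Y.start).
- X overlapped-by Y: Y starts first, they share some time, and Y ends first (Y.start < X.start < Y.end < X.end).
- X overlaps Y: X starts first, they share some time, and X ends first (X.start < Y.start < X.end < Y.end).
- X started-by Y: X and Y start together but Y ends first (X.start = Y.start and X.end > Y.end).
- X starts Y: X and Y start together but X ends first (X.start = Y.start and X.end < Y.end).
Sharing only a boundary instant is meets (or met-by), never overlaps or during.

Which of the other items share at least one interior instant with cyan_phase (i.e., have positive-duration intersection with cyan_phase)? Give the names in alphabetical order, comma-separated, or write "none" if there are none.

blue_phase

Target cyan_phase = [18:00, 18:25].
amber_phase [11:20, 14:00] → before → no.
blue_phase [11:10, 18:25] → finished-by → yes.
crimson_phase [08:05, 16:15] → before → no.
gold_phase [10:45, 17:55] → before → no.
green_phase [07:35, 10:10] → before → no.
teal_phase [09:15, 11:20] → before → no.
violet_phase [15:35, 18:00] → meets → no.
Result: blue_phase.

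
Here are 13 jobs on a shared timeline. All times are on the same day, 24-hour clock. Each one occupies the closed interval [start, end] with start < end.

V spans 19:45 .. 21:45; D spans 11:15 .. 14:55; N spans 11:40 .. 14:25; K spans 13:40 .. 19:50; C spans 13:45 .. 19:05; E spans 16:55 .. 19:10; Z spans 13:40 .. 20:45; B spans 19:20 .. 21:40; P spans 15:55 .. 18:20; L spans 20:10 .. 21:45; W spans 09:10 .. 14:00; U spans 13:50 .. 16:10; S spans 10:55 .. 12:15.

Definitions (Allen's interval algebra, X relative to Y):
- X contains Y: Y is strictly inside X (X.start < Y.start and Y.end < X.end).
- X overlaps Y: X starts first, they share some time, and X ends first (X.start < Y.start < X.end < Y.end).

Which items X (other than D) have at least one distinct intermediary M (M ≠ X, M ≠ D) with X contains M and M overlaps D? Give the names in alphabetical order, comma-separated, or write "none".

Target D = [11:15, 14:55].
Intermediaries M with M overlaps D: S, W.
Via S — items with X contains S: W.
Via W — items with X contains W: none.
Union: W.

W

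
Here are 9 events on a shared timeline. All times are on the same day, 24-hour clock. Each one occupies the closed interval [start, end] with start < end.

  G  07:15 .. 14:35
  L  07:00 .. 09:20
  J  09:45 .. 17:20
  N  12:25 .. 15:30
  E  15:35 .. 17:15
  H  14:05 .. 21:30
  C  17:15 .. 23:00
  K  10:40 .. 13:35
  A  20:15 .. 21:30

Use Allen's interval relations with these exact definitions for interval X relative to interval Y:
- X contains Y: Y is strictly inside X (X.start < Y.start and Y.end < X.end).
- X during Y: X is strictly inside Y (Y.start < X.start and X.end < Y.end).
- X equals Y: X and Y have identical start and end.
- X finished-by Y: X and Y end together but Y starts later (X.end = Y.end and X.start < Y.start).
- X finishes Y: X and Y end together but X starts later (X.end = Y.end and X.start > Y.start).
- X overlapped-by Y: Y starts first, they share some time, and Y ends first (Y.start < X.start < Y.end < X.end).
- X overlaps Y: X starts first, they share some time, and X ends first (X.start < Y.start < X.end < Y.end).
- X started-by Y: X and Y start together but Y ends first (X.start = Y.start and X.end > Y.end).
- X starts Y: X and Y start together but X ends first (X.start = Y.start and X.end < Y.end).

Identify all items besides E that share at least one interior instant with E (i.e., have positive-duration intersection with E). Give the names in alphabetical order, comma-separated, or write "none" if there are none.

Target E = [15:35, 17:15].
A [20:15, 21:30] → after → no.
C [17:15, 23:00] → met-by → no.
G [07:15, 14:35] → before → no.
H [14:05, 21:30] → contains → yes.
J [09:45, 17:20] → contains → yes.
K [10:40, 13:35] → before → no.
L [07:00, 09:20] → before → no.
N [12:25, 15:30] → before → no.
Result: H, J.

H, J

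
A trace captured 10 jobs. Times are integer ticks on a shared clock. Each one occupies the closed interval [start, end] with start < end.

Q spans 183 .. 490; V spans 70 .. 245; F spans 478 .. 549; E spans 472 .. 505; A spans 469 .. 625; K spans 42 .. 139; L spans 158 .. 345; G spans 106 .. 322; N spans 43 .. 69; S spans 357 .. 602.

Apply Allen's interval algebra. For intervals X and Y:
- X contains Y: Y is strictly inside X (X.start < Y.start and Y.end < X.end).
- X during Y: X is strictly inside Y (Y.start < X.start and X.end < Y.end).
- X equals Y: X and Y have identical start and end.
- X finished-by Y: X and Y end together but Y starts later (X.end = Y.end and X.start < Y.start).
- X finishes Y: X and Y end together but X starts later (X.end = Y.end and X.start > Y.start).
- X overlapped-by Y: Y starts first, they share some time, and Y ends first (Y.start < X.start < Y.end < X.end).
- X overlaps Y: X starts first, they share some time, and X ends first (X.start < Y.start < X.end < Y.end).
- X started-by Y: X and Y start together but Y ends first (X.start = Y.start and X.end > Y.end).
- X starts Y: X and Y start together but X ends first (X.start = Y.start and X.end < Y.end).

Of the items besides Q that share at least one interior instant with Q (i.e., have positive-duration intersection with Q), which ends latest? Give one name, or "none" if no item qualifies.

A

Target Q = [183, 490].
A [469, 625] → overlapped-by → candidate.
E [472, 505] → overlapped-by → candidate.
F [478, 549] → overlapped-by → candidate.
G [106, 322] → overlaps → candidate.
K [42, 139] → before → excluded.
L [158, 345] → overlaps → candidate.
N [43, 69] → before → excluded.
S [357, 602] → overlapped-by → candidate.
V [70, 245] → overlaps → candidate.
Among candidates, latest end is 625 → A.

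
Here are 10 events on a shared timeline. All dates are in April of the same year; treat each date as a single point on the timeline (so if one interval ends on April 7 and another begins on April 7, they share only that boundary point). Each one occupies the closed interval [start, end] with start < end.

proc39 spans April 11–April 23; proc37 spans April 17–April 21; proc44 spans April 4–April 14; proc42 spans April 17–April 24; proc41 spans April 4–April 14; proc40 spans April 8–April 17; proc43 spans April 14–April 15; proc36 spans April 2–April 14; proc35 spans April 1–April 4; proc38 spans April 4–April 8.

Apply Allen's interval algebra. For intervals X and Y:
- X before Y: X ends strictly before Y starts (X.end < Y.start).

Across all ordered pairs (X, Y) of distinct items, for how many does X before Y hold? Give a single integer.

17

Checking all 90 ordered pairs for relation 'before'; matching pairs in alphabetical order:
(proc35, proc37): proc35 before proc37 ✓
(proc35, proc39): proc35 before proc39 ✓
(proc35, proc40): proc35 before proc40 ✓
(proc35, proc42): proc35 before proc42 ✓
(proc35, proc43): proc35 before proc43 ✓
(proc36, proc37): proc36 before proc37 ✓
(proc36, proc42): proc36 before proc42 ✓
(proc38, proc37): proc38 before proc37 ✓
(proc38, proc39): proc38 before proc39 ✓
(proc38, proc42): proc38 before proc42 ✓
(proc38, proc43): proc38 before proc43 ✓
(proc41, proc37): proc41 before proc37 ✓
(proc41, proc42): proc41 before proc42 ✓
(proc43, proc37): proc43 before proc37 ✓
(proc43, proc42): proc43 before proc42 ✓
(proc44, proc37): proc44 before proc37 ✓
(proc44, proc42): proc44 before proc42 ✓
Count: 17.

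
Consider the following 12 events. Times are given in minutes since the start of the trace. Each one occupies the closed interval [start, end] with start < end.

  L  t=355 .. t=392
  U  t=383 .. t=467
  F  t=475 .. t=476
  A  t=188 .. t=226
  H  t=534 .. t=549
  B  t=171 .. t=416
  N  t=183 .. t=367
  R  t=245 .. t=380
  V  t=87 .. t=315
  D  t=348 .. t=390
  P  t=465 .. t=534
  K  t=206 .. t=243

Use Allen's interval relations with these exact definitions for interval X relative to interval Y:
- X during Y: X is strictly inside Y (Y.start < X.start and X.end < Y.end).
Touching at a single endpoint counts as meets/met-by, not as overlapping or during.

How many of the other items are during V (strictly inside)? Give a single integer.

Target V = [t=87, t=315].
A [t=188, t=226] → during → counts.
B [t=171, t=416] → overlapped-by → no.
D [t=348, t=390] → after → no.
F [t=475, t=476] → after → no.
H [t=534, t=549] → after → no.
K [t=206, t=243] → during → counts.
L [t=355, t=392] → after → no.
N [t=183, t=367] → overlapped-by → no.
P [t=465, t=534] → after → no.
R [t=245, t=380] → overlapped-by → no.
U [t=383, t=467] → after → no.
Total: 2.

2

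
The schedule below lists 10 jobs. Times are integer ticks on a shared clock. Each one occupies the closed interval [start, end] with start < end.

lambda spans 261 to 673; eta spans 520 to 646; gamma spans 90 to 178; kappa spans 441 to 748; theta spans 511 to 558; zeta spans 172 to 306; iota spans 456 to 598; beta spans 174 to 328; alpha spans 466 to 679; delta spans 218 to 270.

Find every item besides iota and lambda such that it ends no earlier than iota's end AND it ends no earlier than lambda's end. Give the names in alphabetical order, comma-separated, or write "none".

alpha, kappa

Conditions: its end is no earlier than iota's end (X.end >= 598) AND its end is no earlier than lambda's end (X.end >= 673).
alpha: end 679 >= 598? ✓; end 679 >= 673? ✓ → yes.
beta: end 328 >= 598? ✗; end 328 >= 673? ✗ → no.
delta: end 270 >= 598? ✗; end 270 >= 673? ✗ → no.
eta: end 646 >= 598? ✓; end 646 >= 673? ✗ → no.
gamma: end 178 >= 598? ✗; end 178 >= 673? ✗ → no.
kappa: end 748 >= 598? ✓; end 748 >= 673? ✓ → yes.
theta: end 558 >= 598? ✗; end 558 >= 673? ✗ → no.
zeta: end 306 >= 598? ✗; end 306 >= 673? ✗ → no.
Result: alpha, kappa.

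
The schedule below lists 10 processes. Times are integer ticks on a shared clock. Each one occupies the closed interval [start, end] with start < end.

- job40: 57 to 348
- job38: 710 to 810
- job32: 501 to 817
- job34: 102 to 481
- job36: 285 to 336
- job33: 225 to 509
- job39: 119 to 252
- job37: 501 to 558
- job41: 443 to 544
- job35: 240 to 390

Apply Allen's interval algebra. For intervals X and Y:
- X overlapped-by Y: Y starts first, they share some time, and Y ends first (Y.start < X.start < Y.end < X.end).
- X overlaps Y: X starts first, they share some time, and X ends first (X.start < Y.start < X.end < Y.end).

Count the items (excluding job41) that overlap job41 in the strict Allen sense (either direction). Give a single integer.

4

Target job41 = [443, 544].
job32 [501, 817] → overlapped-by → counts.
job33 [225, 509] → overlaps → counts.
job34 [102, 481] → overlaps → counts.
job35 [240, 390] → before → no.
job36 [285, 336] → before → no.
job37 [501, 558] → overlapped-by → counts.
job38 [710, 810] → after → no.
job39 [119, 252] → before → no.
job40 [57, 348] → before → no.
Total: 4.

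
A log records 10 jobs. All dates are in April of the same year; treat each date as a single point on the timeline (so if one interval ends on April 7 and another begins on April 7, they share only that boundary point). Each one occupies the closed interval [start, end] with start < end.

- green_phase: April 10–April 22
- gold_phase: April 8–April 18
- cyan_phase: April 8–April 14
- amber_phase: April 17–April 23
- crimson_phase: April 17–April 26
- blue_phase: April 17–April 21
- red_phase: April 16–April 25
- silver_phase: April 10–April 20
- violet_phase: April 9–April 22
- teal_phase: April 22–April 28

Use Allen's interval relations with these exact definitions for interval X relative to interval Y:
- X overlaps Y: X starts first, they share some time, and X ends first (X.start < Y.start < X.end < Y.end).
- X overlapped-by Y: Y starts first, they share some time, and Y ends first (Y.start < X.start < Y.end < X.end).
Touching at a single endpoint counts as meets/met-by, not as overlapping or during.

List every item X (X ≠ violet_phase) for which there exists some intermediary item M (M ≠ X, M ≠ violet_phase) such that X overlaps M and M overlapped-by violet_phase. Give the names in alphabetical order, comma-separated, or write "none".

gold_phase, green_phase, red_phase, silver_phase

Target violet_phase = [April 9, April 22].
Intermediaries M with M overlapped-by violet_phase: amber_phase, crimson_phase, red_phase.
Via amber_phase — items with X overlaps amber_phase: gold_phase, green_phase, silver_phase.
Via crimson_phase — items with X overlaps crimson_phase: gold_phase, green_phase, red_phase, silver_phase.
Via red_phase — items with X overlaps red_phase: gold_phase, green_phase, silver_phase.
Union: gold_phase, green_phase, red_phase, silver_phase.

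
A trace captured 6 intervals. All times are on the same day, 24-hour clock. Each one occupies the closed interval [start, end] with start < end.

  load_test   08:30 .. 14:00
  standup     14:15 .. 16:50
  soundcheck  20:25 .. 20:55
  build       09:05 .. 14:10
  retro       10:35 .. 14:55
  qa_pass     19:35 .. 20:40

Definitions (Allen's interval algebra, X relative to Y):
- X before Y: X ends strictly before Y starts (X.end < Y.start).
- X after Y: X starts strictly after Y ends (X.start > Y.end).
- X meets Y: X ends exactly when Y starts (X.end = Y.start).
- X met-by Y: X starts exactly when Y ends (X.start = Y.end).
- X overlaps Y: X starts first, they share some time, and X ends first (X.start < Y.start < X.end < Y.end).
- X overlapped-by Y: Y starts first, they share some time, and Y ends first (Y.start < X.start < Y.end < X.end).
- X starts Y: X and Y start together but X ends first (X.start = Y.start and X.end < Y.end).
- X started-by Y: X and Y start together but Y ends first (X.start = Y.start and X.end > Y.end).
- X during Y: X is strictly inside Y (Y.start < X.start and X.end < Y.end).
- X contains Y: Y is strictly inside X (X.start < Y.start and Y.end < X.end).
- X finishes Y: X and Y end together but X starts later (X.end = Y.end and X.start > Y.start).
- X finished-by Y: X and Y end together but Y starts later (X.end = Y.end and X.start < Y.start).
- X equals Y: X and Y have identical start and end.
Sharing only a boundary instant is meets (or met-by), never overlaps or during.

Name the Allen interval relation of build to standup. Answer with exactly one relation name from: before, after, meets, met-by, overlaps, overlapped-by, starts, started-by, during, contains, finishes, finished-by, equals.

before

build = [09:05, 14:10]; standup = [14:15, 16:50].
Compare endpoints: build.start < standup.start, build.start < standup.end, build.end < standup.start, build.end < standup.end.
That pattern is 'before'.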